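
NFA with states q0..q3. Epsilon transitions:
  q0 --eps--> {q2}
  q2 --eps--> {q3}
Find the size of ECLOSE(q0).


Starting from q0
Initialize closure = {q0}
Follow epsilon from q0 -> add q2
Follow epsilon from q2 -> add q3
Final closure: {q0, q2, q3}
Size = 3

3


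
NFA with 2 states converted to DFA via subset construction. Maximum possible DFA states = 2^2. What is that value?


NFA has 2 states
Subset construction: each DFA state = subset of NFA states
Maximum subsets = 2^2
2^2 = 4

4


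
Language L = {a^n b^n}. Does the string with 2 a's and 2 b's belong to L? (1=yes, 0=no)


Language requires equal numbers of a's and b's
PDA pushes for each 'a', pops for each 'b'
Number of a's = 2
Number of b's = 2
2 == 2 -> Accept

1


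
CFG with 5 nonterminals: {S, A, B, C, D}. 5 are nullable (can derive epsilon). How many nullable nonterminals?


Nonterminals: {S, A, B, C, D}
A nonterminal is nullable if it can derive epsilon
Counting nullable nonterminals: 5
Total nullable = 5

5


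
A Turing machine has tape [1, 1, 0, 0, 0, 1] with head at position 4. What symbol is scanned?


Tape: [1, 1, 0, 0, 0, 1]
Positions: 0 1 2 3 4 5
Values:    1 1 0 0 0 1
Head at position 4
tape[4] = 0

0


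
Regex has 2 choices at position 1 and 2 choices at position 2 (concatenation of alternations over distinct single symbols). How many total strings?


First group: 2 alternatives
Second group: 2 alternatives
Concatenation: each choice from group 1 pairs with each from group 2
Total = 2 x 2 = 4

4


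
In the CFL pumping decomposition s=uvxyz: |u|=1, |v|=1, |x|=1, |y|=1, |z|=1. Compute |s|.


|s| = |u| + |v| + |x| + |y| + |z|
= 1 + 1 + 1 + 1 + 1
= 2 + 1 + 2
= 3 + 2
= 5

5


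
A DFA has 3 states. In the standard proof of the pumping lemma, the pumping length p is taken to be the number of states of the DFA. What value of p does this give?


Pumping lemma for regular languages (standard proof):
Take p = |Q|, the number of DFA states.
Any string of length >= |Q| passes through |Q|+1 states while reading its first |Q| symbols,
so by pigeonhole some state repeats, giving the loop that can be pumped.
Here |Q| = 3
Therefore the proof uses p = 3

3


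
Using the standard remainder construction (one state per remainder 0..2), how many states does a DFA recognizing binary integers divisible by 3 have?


Divisibility by 3 is tracked via the remainder mod 3: 0, 1, ..., 2
The construction assigns one state to each remainder
Number of remainders = 3

3


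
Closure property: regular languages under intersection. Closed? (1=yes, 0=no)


Regular languages are closed under:
- Union (DFA product construction)
- Intersection (DFA product construction)
- Complement (swap accept/reject states)
- Concatenation (NFA construction)
- Kleene star (NFA construction)
intersection is in this list
Therefore: closed

1


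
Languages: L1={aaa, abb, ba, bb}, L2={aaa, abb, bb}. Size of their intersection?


L1 = {aaa, abb, ba, bb}
L2 = {aaa, abb, bb}
Checking each string in L1 against L2:
  'aaa': in L2? Yes
  'abb': in L2? Yes
  'ba': in L2? No
  'bb': in L2? Yes
Intersection = {aaa, abb, bb}
|L1 ∩ L2| = 3

3


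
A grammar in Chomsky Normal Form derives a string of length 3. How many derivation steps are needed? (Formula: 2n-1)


Chomsky Normal Form derivation:
String length n = 3
Each step either:
  - Splits a nonterminal into two (n-1 such steps)
  - Converts a nonterminal to terminal (n such steps)
Total = (n-1) + n = 2n - 1
= 2(3) - 1
= 6 - 1
= 5

5


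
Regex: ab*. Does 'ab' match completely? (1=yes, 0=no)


Pattern: ab*
String: 'ab'
Pattern requires: exactly one 'a' followed by zero or more 'b's
First char is 'a' -> OK
Rest 'b': all b's? Yes
Result: 1

1


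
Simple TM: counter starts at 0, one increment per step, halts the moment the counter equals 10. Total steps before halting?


Counter starts at 0. Counting sequence:
  Step 1: counter = 1
  Step 2: counter = 2
  Step 3: counter = 3
  Step 4: counter = 4
  Step 5: counter = 5
  Step 6: counter = 6
  ...
  Step 10: counter = 10
Counter reached 10 -> halt
Total steps = 10

10


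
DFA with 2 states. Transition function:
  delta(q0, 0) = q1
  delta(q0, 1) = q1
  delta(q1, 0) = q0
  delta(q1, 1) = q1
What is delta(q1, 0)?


Looking up transition function:
delta(q1, 0) in the table
Row: q1, Column: 0
Result: q0

q0


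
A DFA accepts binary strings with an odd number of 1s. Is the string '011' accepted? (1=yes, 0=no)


DFA has 2 states: q_even (start, accept=no) and q_odd
Processing string '011' character by character:
  Position 0: read '0', 1-count=0 -> q_even (no change)
  Position 1: read '1', 1-count=1 -> q_odd
  Position 2: read '1', 1-count=2 -> q_even
Final state: q_even, total 1s = 2 (even); the DFA requires an odd count -> reject

0


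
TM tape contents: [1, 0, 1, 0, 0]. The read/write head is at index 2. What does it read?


Tape: [1, 0, 1, 0, 0]
Positions: 0 1 2 3 4
Values:    1 0 1 0 0
Head at position 2
tape[2] = 1

1


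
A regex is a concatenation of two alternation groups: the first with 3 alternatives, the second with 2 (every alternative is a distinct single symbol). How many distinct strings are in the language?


First group: 3 alternatives
Second group: 2 alternatives
Concatenation: each choice from group 1 pairs with each from group 2
Total = 3 x 2 = 6

6


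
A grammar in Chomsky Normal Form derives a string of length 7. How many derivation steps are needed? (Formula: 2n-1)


Chomsky Normal Form derivation:
String length n = 7
Each step either:
  - Splits a nonterminal into two (n-1 such steps)
  - Converts a nonterminal to terminal (n such steps)
Total = (n-1) + n = 2n - 1
= 2(7) - 1
= 14 - 1
= 13

13


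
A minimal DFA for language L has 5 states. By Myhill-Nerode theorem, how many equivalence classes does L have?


Myhill-Nerode theorem:
Number of equivalence classes = number of states in minimal DFA
Minimal DFA states = 5
Therefore equivalence classes = 5

5


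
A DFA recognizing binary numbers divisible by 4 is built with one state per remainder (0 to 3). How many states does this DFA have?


Divisibility by 4 is tracked via the remainder mod 4: 0, 1, ..., 3
The construction assigns one state to each remainder
Number of remainders = 4

4


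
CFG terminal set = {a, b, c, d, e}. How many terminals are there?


Terminal symbols: a, b, c, d, e
Counting each: a (#1), b (#2), c (#3), d (#4), e (#5)
Total = 5

5


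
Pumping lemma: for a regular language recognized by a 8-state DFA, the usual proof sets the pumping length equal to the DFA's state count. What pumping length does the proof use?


Pumping lemma for regular languages (standard proof):
Take p = |Q|, the number of DFA states.
Any string of length >= |Q| passes through |Q|+1 states while reading its first |Q| symbols,
so by pigeonhole some state repeats, giving the loop that can be pumped.
Here |Q| = 8
Therefore the proof uses p = 8

8


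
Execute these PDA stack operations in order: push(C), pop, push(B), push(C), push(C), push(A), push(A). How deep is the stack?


Tracing stack operations:
  push(C) -> stack = [C], depth=1
  pop -> removed C, stack = [], depth=0
  push(B) -> stack = [B], depth=1
  push(C) -> stack = [B,C], depth=2
  push(C) -> stack = [B,C,C], depth=3
  push(A) -> stack = [B,C,C,A], depth=4
  push(A) -> stack = [B,C,C,A,A], depth=5
Final depth = 5

5


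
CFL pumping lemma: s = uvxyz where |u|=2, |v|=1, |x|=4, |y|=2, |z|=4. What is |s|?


|s| = |u| + |v| + |x| + |y| + |z|
= 2 + 1 + 4 + 2 + 4
= 3 + 4 + 6
= 7 + 6
= 13

13


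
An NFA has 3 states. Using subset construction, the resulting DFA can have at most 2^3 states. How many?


NFA has 3 states
Subset construction: each DFA state = subset of NFA states
Maximum subsets = 2^3
2^3 = 8

8


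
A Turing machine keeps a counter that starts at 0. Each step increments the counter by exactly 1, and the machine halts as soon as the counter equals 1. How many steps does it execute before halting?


Counter starts at 0. Counting sequence:
  Step 1: counter = 1
Counter reached 1 -> halt
Total steps = 1

1


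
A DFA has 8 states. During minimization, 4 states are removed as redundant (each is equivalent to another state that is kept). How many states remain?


Original DFA: 8 states
Redundant states removed: 4
Minimized states = original - removed
= 8 - 4
= 4

4


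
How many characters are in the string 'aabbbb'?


String: 'aabbbb'
Counting characters:
  'a' appears 2 time(s)
  'b' appears 4 time(s)
Total length = 2 + 4 = 6

6


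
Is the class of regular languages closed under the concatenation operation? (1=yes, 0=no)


Regular languages are closed under:
- Union (DFA product construction)
- Intersection (DFA product construction)
- Complement (swap accept/reject states)
- Concatenation (NFA construction)
- Kleene star (NFA construction)
concatenation is in this list
Therefore: closed

1


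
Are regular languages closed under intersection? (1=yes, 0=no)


Regular languages are closed under all standard operations:
- Union: Yes (product construction)
- Intersection: Yes (product construction)
- Complement: Yes (swap accept/reject)
- Concatenation: Yes (NFA construction)
Operation: intersection -> Closed

1


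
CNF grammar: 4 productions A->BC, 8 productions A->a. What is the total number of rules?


CNF allows two rule forms:
  A -> BC (binary): 4 rules
  A -> a (terminal): 8 rules
Total = 4 + 8 = 12

12


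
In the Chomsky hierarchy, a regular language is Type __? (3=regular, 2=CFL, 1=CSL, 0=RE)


Chomsky hierarchy levels:
  Type 3: Regular (DFA/NFA/regex)
  Type 2: Context-free (PDA)
  Type 1: Context-sensitive
  Type 0: Recursively enumerable (TM)
'regular' corresponds to Type 3

3


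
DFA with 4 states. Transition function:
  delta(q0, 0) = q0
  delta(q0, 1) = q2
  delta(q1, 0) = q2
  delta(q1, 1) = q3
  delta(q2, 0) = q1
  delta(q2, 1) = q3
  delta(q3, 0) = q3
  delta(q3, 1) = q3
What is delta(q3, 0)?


Looking up transition function:
delta(q3, 0) in the table
Row: q3, Column: 0
Result: q3

q3


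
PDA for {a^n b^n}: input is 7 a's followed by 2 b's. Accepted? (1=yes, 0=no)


Language requires equal numbers of a's and b's
PDA pushes for each 'a', pops for each 'b'
Number of a's = 7
Number of b's = 2
7 != 2 -> Reject

0


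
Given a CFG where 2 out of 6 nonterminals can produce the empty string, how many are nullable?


Nonterminals: {S, A, B, C, D, E}
A nonterminal is nullable if it can derive epsilon
Counting nullable nonterminals: 2
Total nullable = 2

2


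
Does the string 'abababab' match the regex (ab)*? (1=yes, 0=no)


Pattern: (ab)*
String: 'abababab'
Pattern requires: zero or more repetitions of 'ab'
Pairs: ['ab', 'ab', 'ab', 'ab']
All pairs are 'ab'? Yes
Result: 1

1


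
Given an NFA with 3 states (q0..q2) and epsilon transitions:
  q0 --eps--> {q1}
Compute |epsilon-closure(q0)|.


Starting from q0
Initialize closure = {q0}
Follow epsilon from q0 -> add q1
Final closure: {q0, q1}
Size = 2

2


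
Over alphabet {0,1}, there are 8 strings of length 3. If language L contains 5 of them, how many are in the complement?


Alphabet: {0,1}
String length: 3
Total strings of length 3 = 2^3 = 8
Strings in L = 5
Complement = total - |L|
= 8 - 5
= 3

3


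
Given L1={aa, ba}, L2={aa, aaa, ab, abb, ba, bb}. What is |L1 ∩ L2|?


L1 = {aa, ba}
L2 = {aa, aaa, ab, abb, ba, bb}
Checking each string in L1 against L2:
  'aa': in L2? Yes
  'ba': in L2? Yes
Intersection = {aa, ba}
|L1 ∩ L2| = 2

2


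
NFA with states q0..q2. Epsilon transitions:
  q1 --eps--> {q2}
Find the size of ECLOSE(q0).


Starting from q0
Initialize closure = {q0}
q0 has no outgoing epsilon transitions -> nothing to add
Final closure: {q0}
Size = 1

1


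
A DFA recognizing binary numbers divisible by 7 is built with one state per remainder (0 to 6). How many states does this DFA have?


Divisibility by 7 is tracked via the remainder mod 7: 0, 1, ..., 6
The construction assigns one state to each remainder
Number of remainders = 7

7


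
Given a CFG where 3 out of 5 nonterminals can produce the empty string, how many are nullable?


Nonterminals: {S, A, B, C, D}
A nonterminal is nullable if it can derive epsilon
Counting nullable nonterminals: 3
Total nullable = 3

3


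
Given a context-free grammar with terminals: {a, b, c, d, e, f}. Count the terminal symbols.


Terminal symbols: a, b, c, d, e, f
Counting each: a (#1), b (#2), c (#3), d (#4), e (#5), f (#6)
Total = 6

6


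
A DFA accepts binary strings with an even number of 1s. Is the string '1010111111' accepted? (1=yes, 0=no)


DFA has 2 states: q_even (start, accept=yes) and q_odd
Processing string '1010111111' character by character:
  Position 0: read '1', 1-count=1 -> q_odd
  Position 1: read '0', 1-count=1 -> q_odd (no change)
  Position 2: read '1', 1-count=2 -> q_even
  Position 3: read '0', 1-count=2 -> q_even (no change)
  Position 4: read '1', 1-count=3 -> q_odd
  Position 5: read '1', 1-count=4 -> q_even
  Position 6: read '1', 1-count=5 -> q_odd
  Position 7: read '1', 1-count=6 -> q_even
  Position 8: read '1', 1-count=7 -> q_odd
  Position 9: read '1', 1-count=8 -> q_even
Final state: q_even, total 1s = 8 (even); the DFA requires an even count -> accept

1


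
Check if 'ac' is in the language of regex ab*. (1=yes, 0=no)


Pattern: ab*
String: 'ac'
Pattern requires: exactly one 'a' followed by zero or more 'b's
First char is 'a' -> OK
Rest 'c': all b's? No
Result: 0

0


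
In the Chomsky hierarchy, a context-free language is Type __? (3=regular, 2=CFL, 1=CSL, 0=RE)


Chomsky hierarchy levels:
  Type 3: Regular (DFA/NFA/regex)
  Type 2: Context-free (PDA)
  Type 1: Context-sensitive
  Type 0: Recursively enumerable (TM)
'context-free' corresponds to Type 2

2


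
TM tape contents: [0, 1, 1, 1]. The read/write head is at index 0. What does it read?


Tape: [0, 1, 1, 1]
Positions: 0 1 2 3
Values:    0 1 1 1
Head at position 0
tape[0] = 0

0


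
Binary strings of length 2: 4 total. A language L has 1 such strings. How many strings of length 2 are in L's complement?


Alphabet: {0,1}
String length: 2
Total strings of length 2 = 2^2 = 4
Strings in L = 1
Complement = total - |L|
= 4 - 1
= 3

3


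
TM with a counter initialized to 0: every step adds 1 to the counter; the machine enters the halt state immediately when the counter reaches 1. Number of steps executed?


Counter starts at 0. Counting sequence:
  Step 1: counter = 1
Counter reached 1 -> halt
Total steps = 1

1


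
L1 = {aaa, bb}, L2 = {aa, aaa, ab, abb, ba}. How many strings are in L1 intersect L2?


L1 = {aaa, bb}
L2 = {aa, aaa, ab, abb, ba}
Checking each string in L1 against L2:
  'aaa': in L2? Yes
  'bb': in L2? No
Intersection = {aaa}
|L1 ∩ L2| = 1

1


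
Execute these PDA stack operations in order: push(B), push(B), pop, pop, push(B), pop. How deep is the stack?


Tracing stack operations:
  push(B) -> stack = [B], depth=1
  push(B) -> stack = [B,B], depth=2
  pop -> removed B, stack = [B], depth=1
  pop -> removed B, stack = [], depth=0
  push(B) -> stack = [B], depth=1
  pop -> removed B, stack = [], depth=0
Final depth = 0

0


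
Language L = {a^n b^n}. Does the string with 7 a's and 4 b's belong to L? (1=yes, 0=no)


Language requires equal numbers of a's and b's
PDA pushes for each 'a', pops for each 'b'
Number of a's = 7
Number of b's = 4
7 != 4 -> Reject

0


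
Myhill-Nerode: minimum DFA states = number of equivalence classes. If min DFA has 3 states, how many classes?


Myhill-Nerode theorem:
Number of equivalence classes = number of states in minimal DFA
Minimal DFA states = 3
Therefore equivalence classes = 3

3


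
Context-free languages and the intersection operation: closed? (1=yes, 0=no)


CFL closure properties:
  Closed under: union, concatenation, Kleene star
  NOT closed under: intersection, complement
Operation 'intersection' is in not-closed list -> No (not closed)

0


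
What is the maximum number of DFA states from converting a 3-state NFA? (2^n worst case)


NFA has 3 states
Subset construction: each DFA state = subset of NFA states
Maximum subsets = 2^3
2^3 = 8

8


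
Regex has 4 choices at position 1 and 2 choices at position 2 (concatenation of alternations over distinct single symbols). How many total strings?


First group: 4 alternatives
Second group: 2 alternatives
Concatenation: each choice from group 1 pairs with each from group 2
Total = 4 x 2 = 8

8


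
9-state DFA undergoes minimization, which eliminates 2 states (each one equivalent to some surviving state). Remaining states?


Original DFA: 9 states
Redundant states removed: 2
Minimized states = original - removed
= 9 - 2
= 7

7


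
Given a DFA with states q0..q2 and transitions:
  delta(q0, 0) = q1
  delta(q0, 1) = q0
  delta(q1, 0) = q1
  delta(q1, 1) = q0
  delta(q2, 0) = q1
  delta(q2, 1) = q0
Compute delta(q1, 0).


Looking up transition function:
delta(q1, 0) in the table
Row: q1, Column: 0
Result: q1

q1


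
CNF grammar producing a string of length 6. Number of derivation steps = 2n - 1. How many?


Chomsky Normal Form derivation:
String length n = 6
Each step either:
  - Splits a nonterminal into two (n-1 such steps)
  - Converts a nonterminal to terminal (n such steps)
Total = (n-1) + n = 2n - 1
= 2(6) - 1
= 12 - 1
= 11

11


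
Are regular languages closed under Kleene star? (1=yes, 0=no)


Regular languages are closed under:
- Union (DFA product construction)
- Intersection (DFA product construction)
- Complement (swap accept/reject states)
- Concatenation (NFA construction)
- Kleene star (NFA construction)
Kleene star is in this list
Therefore: closed

1


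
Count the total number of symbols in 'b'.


String: 'b'
Counting characters:
  'b' appears 1 time(s)
Total length = 0 + 1 = 1

1


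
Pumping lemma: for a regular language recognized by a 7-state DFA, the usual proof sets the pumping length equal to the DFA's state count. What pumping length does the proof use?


Pumping lemma for regular languages (standard proof):
Take p = |Q|, the number of DFA states.
Any string of length >= |Q| passes through |Q|+1 states while reading its first |Q| symbols,
so by pigeonhole some state repeats, giving the loop that can be pumped.
Here |Q| = 7
Therefore the proof uses p = 7

7


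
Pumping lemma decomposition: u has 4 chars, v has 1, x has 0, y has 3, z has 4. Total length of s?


|s| = |u| + |v| + |x| + |y| + |z|
= 4 + 1 + 0 + 3 + 4
= 5 + 0 + 7
= 5 + 7
= 12

12


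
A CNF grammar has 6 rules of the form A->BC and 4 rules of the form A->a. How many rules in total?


CNF allows two rule forms:
  A -> BC (binary): 6 rules
  A -> a (terminal): 4 rules
Total = 6 + 4 = 10

10


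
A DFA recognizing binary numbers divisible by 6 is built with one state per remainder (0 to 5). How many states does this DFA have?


Divisibility by 6 is tracked via the remainder mod 6: 0, 1, ..., 5
The construction assigns one state to each remainder
Number of remainders = 6

6


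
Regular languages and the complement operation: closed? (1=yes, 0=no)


Regular languages are closed under all standard operations:
- Union: Yes (product construction)
- Intersection: Yes (product construction)
- Complement: Yes (swap accept/reject)
- Concatenation: Yes (NFA construction)
Operation: complement -> Closed

1


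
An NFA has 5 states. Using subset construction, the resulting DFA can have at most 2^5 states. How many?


NFA has 5 states
Subset construction: each DFA state = subset of NFA states
Maximum subsets = 2^5
2^5 = 32

32


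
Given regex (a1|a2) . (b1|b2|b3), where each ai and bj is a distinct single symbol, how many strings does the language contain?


First group: 2 alternatives
Second group: 3 alternatives
Concatenation: each choice from group 1 pairs with each from group 2
Total = 2 x 3 = 6

6


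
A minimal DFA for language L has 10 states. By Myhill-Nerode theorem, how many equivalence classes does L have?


Myhill-Nerode theorem:
Number of equivalence classes = number of states in minimal DFA
Minimal DFA states = 10
Therefore equivalence classes = 10

10


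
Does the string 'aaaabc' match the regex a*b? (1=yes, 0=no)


Pattern: a*b
String: 'aaaabc'
Pattern requires: zero or more 'a's followed by exactly one 'b'
Found 4 leading 'a's
Remaining: 'bc'
Remaining is not 'b' -> no match
Result: 0

0


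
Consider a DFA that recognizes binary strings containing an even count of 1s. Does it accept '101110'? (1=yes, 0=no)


DFA has 2 states: q_even (start, accept=yes) and q_odd
Processing string '101110' character by character:
  Position 0: read '1', 1-count=1 -> q_odd
  Position 1: read '0', 1-count=1 -> q_odd (no change)
  Position 2: read '1', 1-count=2 -> q_even
  Position 3: read '1', 1-count=3 -> q_odd
  Position 4: read '1', 1-count=4 -> q_even
  Position 5: read '0', 1-count=4 -> q_even (no change)
Final state: q_even, total 1s = 4 (even); the DFA requires an even count -> accept

1


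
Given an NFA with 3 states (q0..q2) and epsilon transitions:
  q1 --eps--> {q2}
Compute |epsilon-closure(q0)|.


Starting from q0
Initialize closure = {q0}
q0 has no outgoing epsilon transitions -> nothing to add
Final closure: {q0}
Size = 1

1


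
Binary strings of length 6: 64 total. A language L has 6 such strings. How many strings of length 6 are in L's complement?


Alphabet: {0,1}
String length: 6
Total strings of length 6 = 2^6 = 64
Strings in L = 6
Complement = total - |L|
= 64 - 6
= 58

58


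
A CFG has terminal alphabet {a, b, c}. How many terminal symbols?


Terminal symbols: a, b, c
Counting each: a (#1), b (#2), c (#3)
Total = 3

3


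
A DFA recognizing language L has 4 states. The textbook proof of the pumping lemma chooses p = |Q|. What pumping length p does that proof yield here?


Pumping lemma for regular languages (standard proof):
Take p = |Q|, the number of DFA states.
Any string of length >= |Q| passes through |Q|+1 states while reading its first |Q| symbols,
so by pigeonhole some state repeats, giving the loop that can be pumped.
Here |Q| = 4
Therefore the proof uses p = 4

4


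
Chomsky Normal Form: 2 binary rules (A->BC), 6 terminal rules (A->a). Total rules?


CNF allows two rule forms:
  A -> BC (binary): 2 rules
  A -> a (terminal): 6 rules
Total = 2 + 6 = 8

8


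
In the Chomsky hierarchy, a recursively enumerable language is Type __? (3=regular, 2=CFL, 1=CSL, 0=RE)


Chomsky hierarchy levels:
  Type 3: Regular (DFA/NFA/regex)
  Type 2: Context-free (PDA)
  Type 1: Context-sensitive
  Type 0: Recursively enumerable (TM)
'recursively enumerable' corresponds to Type 0

0


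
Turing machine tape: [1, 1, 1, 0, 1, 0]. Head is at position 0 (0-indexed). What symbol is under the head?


Tape: [1, 1, 1, 0, 1, 0]
Positions: 0 1 2 3 4 5
Values:    1 1 1 0 1 0
Head at position 0
tape[0] = 1

1


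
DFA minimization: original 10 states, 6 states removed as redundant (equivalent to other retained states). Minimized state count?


Original DFA: 10 states
Redundant states removed: 6
Minimized states = original - removed
= 10 - 6
= 4

4


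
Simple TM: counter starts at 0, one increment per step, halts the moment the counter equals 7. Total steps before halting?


Counter starts at 0. Counting sequence:
  Step 1: counter = 1
  Step 2: counter = 2
  Step 3: counter = 3
  Step 4: counter = 4
  Step 5: counter = 5
  Step 6: counter = 6
  Step 7: counter = 7
Counter reached 7 -> halt
Total steps = 7

7


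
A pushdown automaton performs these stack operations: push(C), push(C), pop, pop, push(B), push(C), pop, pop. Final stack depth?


Tracing stack operations:
  push(C) -> stack = [C], depth=1
  push(C) -> stack = [C,C], depth=2
  pop -> removed C, stack = [C], depth=1
  pop -> removed C, stack = [], depth=0
  push(B) -> stack = [B], depth=1
  push(C) -> stack = [B,C], depth=2
  pop -> removed C, stack = [B], depth=1
  pop -> removed B, stack = [], depth=0
Final depth = 0

0


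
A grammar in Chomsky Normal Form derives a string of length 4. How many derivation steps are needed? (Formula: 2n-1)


Chomsky Normal Form derivation:
String length n = 4
Each step either:
  - Splits a nonterminal into two (n-1 such steps)
  - Converts a nonterminal to terminal (n such steps)
Total = (n-1) + n = 2n - 1
= 2(4) - 1
= 8 - 1
= 7

7


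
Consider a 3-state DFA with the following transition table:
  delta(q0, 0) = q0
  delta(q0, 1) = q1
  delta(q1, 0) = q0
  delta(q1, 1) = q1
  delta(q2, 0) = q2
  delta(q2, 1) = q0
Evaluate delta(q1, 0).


Looking up transition function:
delta(q1, 0) in the table
Row: q1, Column: 0
Result: q0

q0


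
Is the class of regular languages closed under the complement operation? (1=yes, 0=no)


Regular languages are closed under:
- Union (DFA product construction)
- Intersection (DFA product construction)
- Complement (swap accept/reject states)
- Concatenation (NFA construction)
- Kleene star (NFA construction)
complement is in this list
Therefore: closed

1


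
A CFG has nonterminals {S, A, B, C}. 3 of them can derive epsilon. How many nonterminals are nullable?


Nonterminals: {S, A, B, C}
A nonterminal is nullable if it can derive epsilon
Counting nullable nonterminals: 3
Total nullable = 3

3


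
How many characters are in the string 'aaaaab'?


String: 'aaaaab'
Counting characters:
  'a' appears 5 time(s)
  'b' appears 1 time(s)
Total length = 5 + 1 = 6

6


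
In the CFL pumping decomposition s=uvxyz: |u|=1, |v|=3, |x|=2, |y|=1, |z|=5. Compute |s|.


|s| = |u| + |v| + |x| + |y| + |z|
= 1 + 3 + 2 + 1 + 5
= 4 + 2 + 6
= 6 + 6
= 12

12


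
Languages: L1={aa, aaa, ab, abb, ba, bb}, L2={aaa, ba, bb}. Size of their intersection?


L1 = {aa, aaa, ab, abb, ba, bb}
L2 = {aaa, ba, bb}
Checking each string in L1 against L2:
  'aa': in L2? No
  'aaa': in L2? Yes
  'ab': in L2? No
  'abb': in L2? No
  'ba': in L2? Yes
  'bb': in L2? Yes
Intersection = {aaa, ba, bb}
|L1 ∩ L2| = 3

3


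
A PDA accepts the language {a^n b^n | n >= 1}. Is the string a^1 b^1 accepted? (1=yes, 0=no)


Language requires equal numbers of a's and b's
PDA pushes for each 'a', pops for each 'b'
Number of a's = 1
Number of b's = 1
1 == 1 -> Accept

1


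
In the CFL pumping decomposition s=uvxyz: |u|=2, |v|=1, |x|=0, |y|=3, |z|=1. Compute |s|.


|s| = |u| + |v| + |x| + |y| + |z|
= 2 + 1 + 0 + 3 + 1
= 3 + 0 + 4
= 3 + 4
= 7

7


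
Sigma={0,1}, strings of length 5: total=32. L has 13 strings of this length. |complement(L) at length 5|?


Alphabet: {0,1}
String length: 5
Total strings of length 5 = 2^5 = 32
Strings in L = 13
Complement = total - |L|
= 32 - 13
= 19

19


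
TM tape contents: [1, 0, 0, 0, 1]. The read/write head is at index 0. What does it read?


Tape: [1, 0, 0, 0, 1]
Positions: 0 1 2 3 4
Values:    1 0 0 0 1
Head at position 0
tape[0] = 1

1


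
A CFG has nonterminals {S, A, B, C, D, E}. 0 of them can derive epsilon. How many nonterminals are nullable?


Nonterminals: {S, A, B, C, D, E}
A nonterminal is nullable if it can derive epsilon
Counting nullable nonterminals: 0
Total nullable = 0

0


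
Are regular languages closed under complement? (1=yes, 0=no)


Regular languages are closed under all standard operations:
- Union: Yes (product construction)
- Intersection: Yes (product construction)
- Complement: Yes (swap accept/reject)
- Concatenation: Yes (NFA construction)
Operation: complement -> Closed

1


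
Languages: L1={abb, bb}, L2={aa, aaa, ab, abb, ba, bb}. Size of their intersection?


L1 = {abb, bb}
L2 = {aa, aaa, ab, abb, ba, bb}
Checking each string in L1 against L2:
  'abb': in L2? Yes
  'bb': in L2? Yes
Intersection = {abb, bb}
|L1 ∩ L2| = 2

2


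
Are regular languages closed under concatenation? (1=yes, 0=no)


Regular languages are closed under:
- Union (DFA product construction)
- Intersection (DFA product construction)
- Complement (swap accept/reject states)
- Concatenation (NFA construction)
- Kleene star (NFA construction)
concatenation is in this list
Therefore: closed

1


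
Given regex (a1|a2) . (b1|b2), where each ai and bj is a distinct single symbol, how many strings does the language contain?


First group: 2 alternatives
Second group: 2 alternatives
Concatenation: each choice from group 1 pairs with each from group 2
Total = 2 x 2 = 4

4


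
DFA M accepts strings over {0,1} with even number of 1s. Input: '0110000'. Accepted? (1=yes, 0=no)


DFA has 2 states: q_even (start, accept=yes) and q_odd
Processing string '0110000' character by character:
  Position 0: read '0', 1-count=0 -> q_even (no change)
  Position 1: read '1', 1-count=1 -> q_odd
  Position 2: read '1', 1-count=2 -> q_even
  Position 3: read '0', 1-count=2 -> q_even (no change)
  Position 4: read '0', 1-count=2 -> q_even (no change)
  Position 5: read '0', 1-count=2 -> q_even (no change)
  Position 6: read '0', 1-count=2 -> q_even (no change)
Final state: q_even, total 1s = 2 (even); the DFA requires an even count -> accept

1


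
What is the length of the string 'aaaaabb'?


String: 'aaaaabb'
Counting characters:
  'a' appears 5 time(s)
  'b' appears 2 time(s)
Total length = 5 + 2 = 7

7


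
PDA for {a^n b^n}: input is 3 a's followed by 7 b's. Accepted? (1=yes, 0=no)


Language requires equal numbers of a's and b's
PDA pushes for each 'a', pops for each 'b'
Number of a's = 3
Number of b's = 7
3 != 7 -> Reject

0


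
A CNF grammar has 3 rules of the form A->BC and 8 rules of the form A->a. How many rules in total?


CNF allows two rule forms:
  A -> BC (binary): 3 rules
  A -> a (terminal): 8 rules
Total = 3 + 8 = 11

11


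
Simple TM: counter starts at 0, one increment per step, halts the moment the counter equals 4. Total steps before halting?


Counter starts at 0. Counting sequence:
  Step 1: counter = 1
  Step 2: counter = 2
  Step 3: counter = 3
  Step 4: counter = 4
Counter reached 4 -> halt
Total steps = 4

4


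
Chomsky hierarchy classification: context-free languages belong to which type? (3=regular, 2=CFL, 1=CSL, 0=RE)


Chomsky hierarchy levels:
  Type 3: Regular (DFA/NFA/regex)
  Type 2: Context-free (PDA)
  Type 1: Context-sensitive
  Type 0: Recursively enumerable (TM)
'context-free' corresponds to Type 2

2


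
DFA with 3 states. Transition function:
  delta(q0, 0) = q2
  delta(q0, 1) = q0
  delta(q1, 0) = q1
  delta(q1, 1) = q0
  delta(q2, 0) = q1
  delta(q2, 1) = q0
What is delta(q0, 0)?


Looking up transition function:
delta(q0, 0) in the table
Row: q0, Column: 0
Result: q2

q2


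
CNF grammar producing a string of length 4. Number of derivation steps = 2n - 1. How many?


Chomsky Normal Form derivation:
String length n = 4
Each step either:
  - Splits a nonterminal into two (n-1 such steps)
  - Converts a nonterminal to terminal (n such steps)
Total = (n-1) + n = 2n - 1
= 2(4) - 1
= 8 - 1
= 7

7


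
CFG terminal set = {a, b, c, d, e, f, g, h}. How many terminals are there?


Terminal symbols: a, b, c, d, e, f, g, h
Counting each: a (#1), b (#2), c (#3), d (#4), e (#5), f (#6), g (#7), h (#8)
Total = 8

8


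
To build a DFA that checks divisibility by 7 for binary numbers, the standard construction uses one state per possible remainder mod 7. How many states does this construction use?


Divisibility by 7 is tracked via the remainder mod 7: 0, 1, ..., 6
The construction assigns one state to each remainder
Number of remainders = 7

7


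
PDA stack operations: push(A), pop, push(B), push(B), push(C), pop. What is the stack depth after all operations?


Tracing stack operations:
  push(A) -> stack = [A], depth=1
  pop -> removed A, stack = [], depth=0
  push(B) -> stack = [B], depth=1
  push(B) -> stack = [B,B], depth=2
  push(C) -> stack = [B,B,C], depth=3
  pop -> removed C, stack = [B,B], depth=2
Final depth = 2

2


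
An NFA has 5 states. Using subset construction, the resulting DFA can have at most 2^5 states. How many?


NFA has 5 states
Subset construction: each DFA state = subset of NFA states
Maximum subsets = 2^5
2^5 = 32

32


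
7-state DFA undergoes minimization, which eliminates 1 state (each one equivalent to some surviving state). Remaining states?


Original DFA: 7 states
Redundant states removed: 1
Minimized states = original - removed
= 7 - 1
= 6

6


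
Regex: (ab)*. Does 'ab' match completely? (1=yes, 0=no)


Pattern: (ab)*
String: 'ab'
Pattern requires: zero or more repetitions of 'ab'
Pairs: ['ab']
All pairs are 'ab'? Yes
Result: 1

1


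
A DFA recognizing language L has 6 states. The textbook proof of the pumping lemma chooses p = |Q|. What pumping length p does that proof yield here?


Pumping lemma for regular languages (standard proof):
Take p = |Q|, the number of DFA states.
Any string of length >= |Q| passes through |Q|+1 states while reading its first |Q| symbols,
so by pigeonhole some state repeats, giving the loop that can be pumped.
Here |Q| = 6
Therefore the proof uses p = 6

6


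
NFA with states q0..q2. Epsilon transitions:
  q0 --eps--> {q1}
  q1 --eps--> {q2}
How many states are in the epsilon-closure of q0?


Starting from q0
Initialize closure = {q0}
Follow epsilon from q0 -> add q1
Follow epsilon from q1 -> add q2
Final closure: {q0, q1, q2}
Size = 3

3


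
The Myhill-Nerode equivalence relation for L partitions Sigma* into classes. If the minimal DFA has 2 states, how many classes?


Myhill-Nerode theorem:
Number of equivalence classes = number of states in minimal DFA
Minimal DFA states = 2
Therefore equivalence classes = 2

2


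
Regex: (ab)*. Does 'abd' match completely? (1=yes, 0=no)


Pattern: (ab)*
String: 'abd'
Pattern requires: zero or more repetitions of 'ab'
Length 3 is odd -> cannot be (ab)* -> no match
Result: 0

0


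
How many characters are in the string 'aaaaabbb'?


String: 'aaaaabbb'
Counting characters:
  'a' appears 5 time(s)
  'b' appears 3 time(s)
Total length = 5 + 3 = 8

8


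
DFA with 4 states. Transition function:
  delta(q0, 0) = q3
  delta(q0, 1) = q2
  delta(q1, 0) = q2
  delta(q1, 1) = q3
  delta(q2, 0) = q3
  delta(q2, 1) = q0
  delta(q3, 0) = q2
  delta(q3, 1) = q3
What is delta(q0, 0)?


Looking up transition function:
delta(q0, 0) in the table
Row: q0, Column: 0
Result: q3

q3


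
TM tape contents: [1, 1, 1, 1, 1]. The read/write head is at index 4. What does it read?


Tape: [1, 1, 1, 1, 1]
Positions: 0 1 2 3 4
Values:    1 1 1 1 1
Head at position 4
tape[4] = 1

1


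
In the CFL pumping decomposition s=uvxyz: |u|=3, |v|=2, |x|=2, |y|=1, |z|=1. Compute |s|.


|s| = |u| + |v| + |x| + |y| + |z|
= 3 + 2 + 2 + 1 + 1
= 5 + 2 + 2
= 7 + 2
= 9

9


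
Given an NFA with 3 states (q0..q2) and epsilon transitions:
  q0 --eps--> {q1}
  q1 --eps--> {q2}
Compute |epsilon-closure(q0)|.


Starting from q0
Initialize closure = {q0}
Follow epsilon from q0 -> add q1
Follow epsilon from q1 -> add q2
Final closure: {q0, q1, q2}
Size = 3

3


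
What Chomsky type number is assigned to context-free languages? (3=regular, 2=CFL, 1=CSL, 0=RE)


Chomsky hierarchy levels:
  Type 3: Regular (DFA/NFA/regex)
  Type 2: Context-free (PDA)
  Type 1: Context-sensitive
  Type 0: Recursively enumerable (TM)
'context-free' corresponds to Type 2

2


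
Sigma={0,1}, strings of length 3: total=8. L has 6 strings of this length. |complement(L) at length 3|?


Alphabet: {0,1}
String length: 3
Total strings of length 3 = 2^3 = 8
Strings in L = 6
Complement = total - |L|
= 8 - 6
= 2

2


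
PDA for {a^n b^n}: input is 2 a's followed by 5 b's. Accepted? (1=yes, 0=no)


Language requires equal numbers of a's and b's
PDA pushes for each 'a', pops for each 'b'
Number of a's = 2
Number of b's = 5
2 != 5 -> Reject

0


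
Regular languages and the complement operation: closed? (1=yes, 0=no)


Regular languages are closed under all standard operations:
- Union: Yes (product construction)
- Intersection: Yes (product construction)
- Complement: Yes (swap accept/reject)
- Concatenation: Yes (NFA construction)
Operation: complement -> Closed

1


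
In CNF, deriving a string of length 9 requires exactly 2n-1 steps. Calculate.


Chomsky Normal Form derivation:
String length n = 9
Each step either:
  - Splits a nonterminal into two (n-1 such steps)
  - Converts a nonterminal to terminal (n such steps)
Total = (n-1) + n = 2n - 1
= 2(9) - 1
= 18 - 1
= 17

17


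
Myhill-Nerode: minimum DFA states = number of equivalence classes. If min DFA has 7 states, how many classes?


Myhill-Nerode theorem:
Number of equivalence classes = number of states in minimal DFA
Minimal DFA states = 7
Therefore equivalence classes = 7

7


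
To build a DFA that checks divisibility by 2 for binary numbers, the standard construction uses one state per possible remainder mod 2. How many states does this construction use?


Divisibility by 2 is tracked via the remainder mod 2: 0, 1, ..., 1
The construction assigns one state to each remainder
Number of remainders = 2

2


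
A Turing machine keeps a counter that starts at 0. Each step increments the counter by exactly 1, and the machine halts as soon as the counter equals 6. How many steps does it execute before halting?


Counter starts at 0. Counting sequence:
  Step 1: counter = 1
  Step 2: counter = 2
  Step 3: counter = 3
  Step 4: counter = 4
  Step 5: counter = 5
  Step 6: counter = 6
Counter reached 6 -> halt
Total steps = 6

6


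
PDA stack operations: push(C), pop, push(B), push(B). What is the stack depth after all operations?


Tracing stack operations:
  push(C) -> stack = [C], depth=1
  pop -> removed C, stack = [], depth=0
  push(B) -> stack = [B], depth=1
  push(B) -> stack = [B,B], depth=2
Final depth = 2

2


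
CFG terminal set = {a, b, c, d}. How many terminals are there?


Terminal symbols: a, b, c, d
Counting each: a (#1), b (#2), c (#3), d (#4)
Total = 4

4


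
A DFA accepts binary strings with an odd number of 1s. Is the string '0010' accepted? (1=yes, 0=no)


DFA has 2 states: q_even (start, accept=no) and q_odd
Processing string '0010' character by character:
  Position 0: read '0', 1-count=0 -> q_even (no change)
  Position 1: read '0', 1-count=0 -> q_even (no change)
  Position 2: read '1', 1-count=1 -> q_odd
  Position 3: read '0', 1-count=1 -> q_odd (no change)
Final state: q_odd, total 1s = 1 (odd); the DFA requires an odd count -> accept

1


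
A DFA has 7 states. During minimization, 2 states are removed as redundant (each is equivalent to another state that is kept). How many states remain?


Original DFA: 7 states
Redundant states removed: 2
Minimized states = original - removed
= 7 - 2
= 5

5


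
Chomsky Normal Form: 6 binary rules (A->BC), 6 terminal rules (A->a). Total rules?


CNF allows two rule forms:
  A -> BC (binary): 6 rules
  A -> a (terminal): 6 rules
Total = 6 + 6 = 12

12


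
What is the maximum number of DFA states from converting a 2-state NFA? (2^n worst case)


NFA has 2 states
Subset construction: each DFA state = subset of NFA states
Maximum subsets = 2^2
2^2 = 4

4


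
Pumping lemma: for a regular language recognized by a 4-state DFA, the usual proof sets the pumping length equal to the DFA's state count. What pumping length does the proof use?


Pumping lemma for regular languages (standard proof):
Take p = |Q|, the number of DFA states.
Any string of length >= |Q| passes through |Q|+1 states while reading its first |Q| symbols,
so by pigeonhole some state repeats, giving the loop that can be pumped.
Here |Q| = 4
Therefore the proof uses p = 4

4


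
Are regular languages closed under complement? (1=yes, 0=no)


Regular languages are closed under:
- Union (DFA product construction)
- Intersection (DFA product construction)
- Complement (swap accept/reject states)
- Concatenation (NFA construction)
- Kleene star (NFA construction)
complement is in this list
Therefore: closed

1
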